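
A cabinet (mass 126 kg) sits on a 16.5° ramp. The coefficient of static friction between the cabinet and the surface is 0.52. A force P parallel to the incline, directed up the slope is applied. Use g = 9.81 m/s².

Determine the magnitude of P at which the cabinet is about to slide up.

At impending motion up the slope, friction acts down-slope at its limit: f = μ_s N.
P is parallel to the surface, so N = m g cos θ = 1190 N.
Along the incline: P = m g sin θ + μ_s N = 351 + 0.52×1190 = 967 N.

P ≈ 967 N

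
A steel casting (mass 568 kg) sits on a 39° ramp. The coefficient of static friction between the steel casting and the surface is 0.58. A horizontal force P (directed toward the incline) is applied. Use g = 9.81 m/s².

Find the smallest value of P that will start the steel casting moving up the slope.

P ≈ 14600 N

At impending motion up the slope, friction acts down-slope at its limit: f = μ_s N.
Perpendicular to the incline: N = m g cos θ + P sin θ.
Along the incline: P cos θ = m g sin θ + μ_s N = m g sin θ + μ_s (m g cos θ + P sin θ).
Solving, P (cos θ − μ_s sin θ) = m g (sin θ + μ_s cos θ), so P = 568×9.81×(sin 39° + 0.58 cos 39°)/(cos 39° − 0.58 sin 39°) = 5570×1.08/0.4121 = 14600 N.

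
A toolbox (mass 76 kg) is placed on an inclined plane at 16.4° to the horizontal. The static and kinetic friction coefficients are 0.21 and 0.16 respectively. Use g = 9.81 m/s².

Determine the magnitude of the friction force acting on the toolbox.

The normal reaction is N = m g cos θ = 715.2 N.
Along the slope the weight component is m g sin θ = 210.5 N; friction must supply exactly this, acting up-slope.
The static-friction ceiling is μ_s N = 0.21 × 715.2 = 150.2 N.
Since |210.5| > 150.2 N, static friction cannot hold it; the toolbox slides down the incline and kinetic friction applies: f = μ_k N = 0.16 × 715.2 = 114 N.

f ≈ 114 N (up the incline)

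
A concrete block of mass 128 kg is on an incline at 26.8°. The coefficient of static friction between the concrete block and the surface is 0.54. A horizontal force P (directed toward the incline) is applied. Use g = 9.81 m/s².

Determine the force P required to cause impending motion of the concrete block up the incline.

P ≈ 1800 N

At impending motion up the slope, friction acts down-slope at its limit: f = μ_s N.
Perpendicular to the incline: N = m g cos θ + P sin θ.
Along the incline: P cos θ = m g sin θ + μ_s N = m g sin θ + μ_s (m g cos θ + P sin θ).
Solving, P (cos θ − μ_s sin θ) = m g (sin θ + μ_s cos θ), so P = 128×9.81×(sin 26.8° + 0.54 cos 26.8°)/(cos 26.8° − 0.54 sin 26.8°) = 1260×0.9329/0.6491 = 1800 N.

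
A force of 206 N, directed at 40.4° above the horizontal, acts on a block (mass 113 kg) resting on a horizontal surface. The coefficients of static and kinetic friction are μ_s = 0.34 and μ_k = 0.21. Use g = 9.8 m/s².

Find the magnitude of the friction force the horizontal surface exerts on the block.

f ≈ 157 N

The vertical component of P reduces the normal force: N = m g − P sin α = 1107 − 133.5 = 973.9 N.
Horizontally, friction must balance P cos α = 156.9 N.
The static-friction limit is μ_s N = 331.1 N.
Since 156.9 N does not exceed the limit, the block stays at rest and f = 157 N.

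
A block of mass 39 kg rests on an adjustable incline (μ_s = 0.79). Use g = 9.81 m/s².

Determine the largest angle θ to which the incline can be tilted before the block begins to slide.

θ_max ≈ 38.3°

At the slip threshold, m g sin θ = μ_s · m g cos θ, so tan θ = μ_s.
θ_max = arctan(0.79) = 38.3°.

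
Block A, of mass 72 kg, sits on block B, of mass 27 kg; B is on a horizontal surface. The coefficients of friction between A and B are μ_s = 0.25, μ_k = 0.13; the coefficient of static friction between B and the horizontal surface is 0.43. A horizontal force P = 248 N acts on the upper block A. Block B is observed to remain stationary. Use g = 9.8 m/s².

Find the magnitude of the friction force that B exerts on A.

Between the blocks, N₁ = m_A g = 705.6 N.
So the A–B interface can sustain at most μ_s N₁ = 176.4 N of static friction.
Since P = 248 N > 176.4 N, A slides on B; the A–B friction is kinetic: f₁ = μ_k N₁ = 0.13×705.6 = 91.7 N.
By Newton's third law B feels 91.7 N forward from A. With B stationary, the floor's static friction on B balances it: f₂ = 91.7 N (well within μ_s(m_A+m_B)g = 417.2 N).

f ≈ 91.7 N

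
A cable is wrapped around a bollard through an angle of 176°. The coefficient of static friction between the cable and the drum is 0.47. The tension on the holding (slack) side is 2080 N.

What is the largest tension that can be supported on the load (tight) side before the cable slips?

At impending slip the capstan equation gives T₂/T₁ = e^{μβ} with β in radians.
β = 176° × π/180 = 3.072 rad.
e^{μβ} = e^{0.47×3.072} = 4.236.
T₂ = T₁ · e^{μβ} = 2080 × 4.236 = 8810 N.

T_max ≈ 8810 N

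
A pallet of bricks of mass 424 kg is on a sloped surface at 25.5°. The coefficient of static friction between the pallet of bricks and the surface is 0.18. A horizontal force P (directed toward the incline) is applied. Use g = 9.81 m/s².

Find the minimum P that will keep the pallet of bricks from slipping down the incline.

P_min ≈ 1140 N

The pallet of bricks tends to slide down (tan θ > μ_s), so at the point of impending slip friction acts up-slope at its limit: f = μ_s N.
Perpendicular to the incline: N = m g cos θ + P sin θ.
Along the incline: P cos θ + μ_s N = m g sin θ, i.e. P cos θ + μ_s (m g cos θ + P sin θ) = m g sin θ.
Solving, P (cos θ + μ_s sin θ) = m g (sin θ − μ_s cos θ), so P = 4160×0.268/0.9801 = 1140 N.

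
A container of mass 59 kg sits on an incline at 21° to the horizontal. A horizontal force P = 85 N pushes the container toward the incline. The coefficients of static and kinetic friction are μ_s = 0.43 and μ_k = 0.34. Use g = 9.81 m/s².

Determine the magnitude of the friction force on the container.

The horizontal push has a component P sin θ into the surface, so N = m g cos θ + P sin θ = 540.3 + 30.46 = 570.8 N.
Along the incline, the net driving force (taking up-slope positive) is P cos θ − m g sin θ = 79.35 − 207.4 = -128.1 N, so equilibrium requires friction f = 128.1 N (up-slope).
The limit of static friction is μ_s N = 245.4 N.
|f_req| = 128.1 ≤ 245.4 N → the container is in equilibrium; friction equals the required value.

f ≈ 128 N (up the incline)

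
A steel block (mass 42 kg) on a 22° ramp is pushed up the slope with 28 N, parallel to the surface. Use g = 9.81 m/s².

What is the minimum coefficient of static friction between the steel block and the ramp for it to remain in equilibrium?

N = m g cos θ = 382 N.
Friction must make up the shortfall along the incline: f = m g sin θ − P = 154.3 − 28 = 126.3 N.
At the threshold f = μ_s N, so μ_s,min = 126.3/382 = 0.331.

μ_s,min ≈ 0.331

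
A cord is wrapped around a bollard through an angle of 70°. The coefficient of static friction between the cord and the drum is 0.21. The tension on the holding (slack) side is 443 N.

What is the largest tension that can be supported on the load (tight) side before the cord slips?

T_max ≈ 573 N

At impending slip the capstan equation gives T₂/T₁ = e^{μβ} with β in radians.
β = 70° × π/180 = 1.222 rad.
e^{μβ} = e^{0.21×1.222} = 1.292.
T₂ = T₁ · e^{μβ} = 443 × 1.292 = 573 N.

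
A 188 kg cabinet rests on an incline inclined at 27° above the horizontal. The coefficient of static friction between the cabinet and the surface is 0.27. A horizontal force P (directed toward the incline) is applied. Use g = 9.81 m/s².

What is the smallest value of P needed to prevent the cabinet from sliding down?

The cabinet tends to slide down (tan θ > μ_s), so at the point of impending slip friction acts up-slope at its limit: f = μ_s N.
Perpendicular to the incline: N = m g cos θ + P sin θ.
Along the incline: P cos θ + μ_s N = m g sin θ, i.e. P cos θ + μ_s (m g cos θ + P sin θ) = m g sin θ.
Solving, P (cos θ + μ_s sin θ) = m g (sin θ − μ_s cos θ), so P = 1840×0.2134/1.014 = 388 N.

P_min ≈ 388 N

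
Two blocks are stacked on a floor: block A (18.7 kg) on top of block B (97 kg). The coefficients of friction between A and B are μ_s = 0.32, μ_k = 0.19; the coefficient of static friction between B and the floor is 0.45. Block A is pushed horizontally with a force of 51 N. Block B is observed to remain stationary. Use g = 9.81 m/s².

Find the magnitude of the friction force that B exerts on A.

f ≈ 51 N

Between the blocks, N₁ = m_A g = 183.4 N.
So the A–B interface can sustain at most μ_s N₁ = 58.7 N of static friction.
Since P = 51 N ≤ 58.7 N, A does not slip on B; friction on A equals P = 51 N.
B experiences an equal 51 N forward from A (third law). B is in equilibrium, so the floor supplies f₂ = 51 N of static friction (limit μ_s(m_A+m_B)g = 510.8 N, not exceeded).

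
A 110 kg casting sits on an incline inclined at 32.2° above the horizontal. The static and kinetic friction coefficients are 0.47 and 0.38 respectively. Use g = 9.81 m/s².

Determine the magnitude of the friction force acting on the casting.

Perpendicular to the surface, N = m g cos θ = 110·9.81·cos 32.2° = 913.1 N.
For equilibrium along the incline, friction must balance the weight component: f = m g sin θ = 575 N up the slope.
Static friction can supply at most μ_s N = 429.2 N.
|575| exceeds 429.2 N, so the casting slips down-slope; friction is kinetic, f = μ_k N = 0.38×913.1 = 347 N.

f ≈ 347 N (up the incline)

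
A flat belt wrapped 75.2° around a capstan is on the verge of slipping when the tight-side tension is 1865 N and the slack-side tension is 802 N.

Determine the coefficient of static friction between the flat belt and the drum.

T₂/T₁ = e^{μβ} → μ = ln(T₂/T₁)/β.
β = 75.2° = 1.312 rad.
μ = ln(1865/802)/1.312 = ln(2.325)/1.312 = 0.643.

μ ≈ 0.643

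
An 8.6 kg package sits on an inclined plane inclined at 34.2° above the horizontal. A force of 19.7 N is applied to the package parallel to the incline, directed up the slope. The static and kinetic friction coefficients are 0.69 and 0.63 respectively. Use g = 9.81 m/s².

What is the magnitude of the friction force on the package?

f ≈ 27.7 N (up the incline)

Normal force: N = m g cos θ = 8.6 × 9.81 × cos 34.2° = 69.78 N.
Parallel to the incline, ΣF = 0 gives f = m g sin θ − P = 47.42 − 19.7 = 27.72 N (up-slope positive).
Maximum static friction available: μ_s N = 0.69 × 69.78 = 48.15 N.
Since |27.72| ≤ 48.15 N, the package remains in static equilibrium and friction takes exactly the required value.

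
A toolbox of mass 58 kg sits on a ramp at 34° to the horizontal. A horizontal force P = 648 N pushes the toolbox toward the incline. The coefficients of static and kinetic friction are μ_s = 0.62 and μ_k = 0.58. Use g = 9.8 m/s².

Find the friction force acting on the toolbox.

f ≈ 219 N (down the incline)

The horizontal push has a component P sin θ into the surface, so N = m g cos θ + P sin θ = 471.2 + 362.4 = 833.6 N.
Along the incline, the net driving force (taking up-slope positive) is P cos θ − m g sin θ = 537.2 − 317.8 = 219.4 N, so equilibrium requires friction f = -219.4 N (down-slope).
The limit of static friction is μ_s N = 516.8 N.
|f_req| = 219.4 ≤ 516.8 N → the toolbox is in equilibrium; friction equals the required value.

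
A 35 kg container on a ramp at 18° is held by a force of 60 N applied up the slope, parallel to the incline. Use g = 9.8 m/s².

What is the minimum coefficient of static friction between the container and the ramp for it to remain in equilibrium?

N = m g cos θ = 326.2 N.
Friction must make up the shortfall along the incline: f = m g sin θ − P = 106 − 60 = 45.99 N.
At the threshold f = μ_s N, so μ_s,min = 45.99/326.2 = 0.141.

μ_s,min ≈ 0.141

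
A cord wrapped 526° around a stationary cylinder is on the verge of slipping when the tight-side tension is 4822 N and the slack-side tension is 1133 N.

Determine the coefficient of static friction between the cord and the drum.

μ ≈ 0.158

T₂/T₁ = e^{μβ} → μ = ln(T₂/T₁)/β.
β = 526° = 9.18 rad.
μ = ln(4822/1133)/9.18 = ln(4.256)/9.18 = 0.158.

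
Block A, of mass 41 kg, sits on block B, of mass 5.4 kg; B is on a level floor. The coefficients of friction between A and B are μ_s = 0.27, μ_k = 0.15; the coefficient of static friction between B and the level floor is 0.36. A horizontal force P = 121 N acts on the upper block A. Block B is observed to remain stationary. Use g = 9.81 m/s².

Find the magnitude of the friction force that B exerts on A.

Normal force at the A–B interface: N₁ = m_A g = 402.2 N.
Maximum static friction on A from B: μ_s N₁ = 0.27×402.2 = 108.6 N.
P = 121 N exceeds that limit, so A slips over B and the interface friction becomes kinetic: f₁ = μ_k N₁ = 0.15×402.2 = 60.3 N.
By Newton's third law B feels 60.3 N forward from A. With B stationary, the floor's static friction on B balances it: f₂ = 60.3 N (well within μ_s(m_A+m_B)g = 163.9 N).

f ≈ 60.3 N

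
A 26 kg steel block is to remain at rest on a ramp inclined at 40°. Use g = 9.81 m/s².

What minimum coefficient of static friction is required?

At the slip threshold m g sin θ = μ_s m g cos θ, so μ_s,min = tan θ.
μ_s,min = tan 40° = 0.839.

μ_s,min ≈ 0.839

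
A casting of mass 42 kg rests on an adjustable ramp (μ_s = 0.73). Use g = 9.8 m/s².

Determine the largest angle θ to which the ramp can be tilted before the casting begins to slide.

θ_max ≈ 36.1°

At the slip threshold, m g sin θ = μ_s · m g cos θ, so tan θ = μ_s.
θ_max = arctan(0.73) = 36.1°.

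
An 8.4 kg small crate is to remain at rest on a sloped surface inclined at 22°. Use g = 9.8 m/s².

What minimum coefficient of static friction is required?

At the slip threshold m g sin θ = μ_s m g cos θ, so μ_s,min = tan θ.
μ_s,min = tan 22° = 0.404.

μ_s,min ≈ 0.404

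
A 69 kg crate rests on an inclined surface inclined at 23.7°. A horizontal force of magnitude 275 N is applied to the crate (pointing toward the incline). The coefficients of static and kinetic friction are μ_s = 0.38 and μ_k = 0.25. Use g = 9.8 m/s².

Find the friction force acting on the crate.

f ≈ 20 N (up the incline)

The horizontal push has a component P sin θ into the surface, so N = m g cos θ + P sin θ = 619.2 + 110.5 = 729.7 N.
Along the incline, the net driving force (taking up-slope positive) is P cos θ − m g sin θ = 251.8 − 271.8 = -19.99 N, so equilibrium requires friction f = 19.99 N (up-slope).
Maximum static friction: μ_s N = 0.38 × 729.7 = 277.3 N.
|f_req| = 19.99 ≤ 277.3 N → the crate is in equilibrium; friction equals the required value.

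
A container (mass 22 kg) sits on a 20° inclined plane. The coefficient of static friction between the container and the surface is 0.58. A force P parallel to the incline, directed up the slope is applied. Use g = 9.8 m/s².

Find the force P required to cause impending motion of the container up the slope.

At impending motion up the slope, friction acts down-slope at its limit: f = μ_s N.
P is parallel to the surface, so N = m g cos θ = 203 N.
Along the incline: P = m g sin θ + μ_s N = 73.7 + 0.58×203 = 191 N.

P ≈ 191 N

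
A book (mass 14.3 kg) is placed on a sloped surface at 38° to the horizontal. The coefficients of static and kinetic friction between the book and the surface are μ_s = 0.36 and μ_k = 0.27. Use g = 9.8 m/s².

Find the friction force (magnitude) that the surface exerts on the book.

Perpendicular to the surface, N = m g cos θ = 14.3·9.8·cos 38° = 110.4 N.
For equilibrium along the incline, friction must balance the weight component: f = m g sin θ = 86.28 N up the slope.
Static friction can supply at most μ_s N = 39.76 N.
|86.28| exceeds 39.76 N, so the book slips down-slope; friction is kinetic, f = μ_k N = 0.27×110.4 = 29.8 N.

f ≈ 29.8 N (up the incline)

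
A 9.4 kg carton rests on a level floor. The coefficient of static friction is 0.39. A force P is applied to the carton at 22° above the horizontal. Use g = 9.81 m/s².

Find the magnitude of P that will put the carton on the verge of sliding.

N = m g − P sin α (the pull lifts the carton).
At impending slip, P cos α = μ_s N = μ_s (m g − P sin α).
Solving: P (cos α + μ_s sin α) = μ_s m g → P = 0.39×92.2/(cos 22° + 0.39 sin 22°) = 36/1.073 = 33.5 N.

P ≈ 33.5 N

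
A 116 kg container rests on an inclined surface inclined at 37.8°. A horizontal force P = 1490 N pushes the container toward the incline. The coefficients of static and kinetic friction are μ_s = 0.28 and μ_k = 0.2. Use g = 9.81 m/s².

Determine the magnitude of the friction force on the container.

The horizontal push has a component P sin θ into the surface, so N = m g cos θ + P sin θ = 899.2 + 913.2 = 1812 N.
Parallel to the incline: P cos θ − m g sin θ = 1177 − 697.5 = 479.9 N; the friction needed to balance this is 479.9 N acting down the slope.
The limit of static friction is μ_s N = 507.5 N.
Since 479.9 N is within the 507.5 N limit, the container stays put and friction is exactly 480 N.

f ≈ 480 N (down the incline)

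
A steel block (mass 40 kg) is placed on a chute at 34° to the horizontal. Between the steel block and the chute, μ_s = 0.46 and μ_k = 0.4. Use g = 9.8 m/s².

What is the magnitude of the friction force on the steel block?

f ≈ 130 N (up the incline)

Perpendicular to the surface, N = m g cos θ = 40·9.8·cos 34° = 325 N.
Along the slope the weight component is m g sin θ = 219.2 N; friction must supply exactly this, acting up-slope.
Maximum static friction available: μ_s N = 0.46 × 325 = 149.5 N.
Since |219.2| > 149.5 N, static friction cannot hold it; the steel block slides down the incline and kinetic friction applies: f = μ_k N = 0.4 × 325 = 130 N.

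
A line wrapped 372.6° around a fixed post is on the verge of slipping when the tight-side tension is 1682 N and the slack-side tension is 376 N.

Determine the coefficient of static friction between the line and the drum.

T₂/T₁ = e^{μβ} → μ = ln(T₂/T₁)/β.
β = 372.6° = 6.503 rad.
μ = ln(1682/376)/6.503 = ln(4.473)/6.503 = 0.23.

μ ≈ 0.23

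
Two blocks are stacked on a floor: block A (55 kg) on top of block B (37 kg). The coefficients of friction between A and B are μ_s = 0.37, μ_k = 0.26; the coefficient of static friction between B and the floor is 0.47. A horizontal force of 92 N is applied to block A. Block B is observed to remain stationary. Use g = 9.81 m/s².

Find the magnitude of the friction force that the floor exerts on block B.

The normal force B exerts on A is simply A's weight, N₁ = 539.6 N.
Maximum static friction on A from B: μ_s N₁ = 0.37×539.6 = 199.6 N.
Since P = 92 N ≤ 199.6 N, A does not slip on B; friction on A equals P = 92 N.
By Newton's third law B feels 92 N forward from A. With B stationary, the floor's static friction on B balances it: f₂ = 92 N (well within μ_s(m_A+m_B)g = 424.2 N).

f ≈ 92 N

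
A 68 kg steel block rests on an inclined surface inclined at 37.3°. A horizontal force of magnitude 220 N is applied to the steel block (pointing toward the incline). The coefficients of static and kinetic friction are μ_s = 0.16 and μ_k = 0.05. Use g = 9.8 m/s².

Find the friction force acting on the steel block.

Normal direction: N = m g cos θ + P sin θ = 663.4 N.
Along the incline, the net driving force (taking up-slope positive) is P cos θ − m g sin θ = 175 − 403.8 = -228.8 N, so equilibrium requires friction f = 228.8 N (up-slope).
The limit of static friction is μ_s N = 106.1 N.
The required 228.8 N exceeds the static limit, so the steel block slides down-slope and f = μ_k N = 0.05×663.4 = 33.2 N.

f ≈ 33.2 N (up the incline)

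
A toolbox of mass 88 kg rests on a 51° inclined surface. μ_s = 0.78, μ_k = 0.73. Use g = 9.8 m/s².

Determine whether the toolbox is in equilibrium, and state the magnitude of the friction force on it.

N = m g cos θ = 543 N.
Down-slope weight component: m g sin θ = 670 N.
μ_s N = 423 N.
670 > 423 N, so it slides; kinetic friction f = μ_k N = 0.73×543 = 396 N.

f ≈ 396 N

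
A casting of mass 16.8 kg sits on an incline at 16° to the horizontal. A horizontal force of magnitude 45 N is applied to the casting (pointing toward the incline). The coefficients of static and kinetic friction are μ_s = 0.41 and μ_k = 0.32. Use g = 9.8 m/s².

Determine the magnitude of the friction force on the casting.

f ≈ 2.12 N (up the incline)

The horizontal push has a component P sin θ into the surface, so N = m g cos θ + P sin θ = 158.3 + 12.4 = 170.7 N.
Parallel to the incline: P cos θ − m g sin θ = 43.26 − 45.38 = -2.124 N; the friction needed to balance this is 2.124 N acting up the slope.
The limit of static friction is μ_s N = 69.97 N.
|f_req| = 2.124 ≤ 69.97 N → the casting is in equilibrium; friction equals the required value.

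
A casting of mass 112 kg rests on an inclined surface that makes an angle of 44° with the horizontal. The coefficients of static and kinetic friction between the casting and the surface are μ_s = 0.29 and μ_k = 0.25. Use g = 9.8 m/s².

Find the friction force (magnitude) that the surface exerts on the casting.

Perpendicular to the surface, N = m g cos θ = 112·9.8·cos 44° = 789.5 N.
For equilibrium along the incline, friction must balance the weight component: f = m g sin θ = 762.5 N up the slope.
The static-friction ceiling is μ_s N = 0.29 × 789.5 = 229 N.
Since |762.5| > 229 N, static friction cannot hold it; the casting slides down the incline and kinetic friction applies: f = μ_k N = 0.25 × 789.5 = 197 N.

f ≈ 197 N (up the incline)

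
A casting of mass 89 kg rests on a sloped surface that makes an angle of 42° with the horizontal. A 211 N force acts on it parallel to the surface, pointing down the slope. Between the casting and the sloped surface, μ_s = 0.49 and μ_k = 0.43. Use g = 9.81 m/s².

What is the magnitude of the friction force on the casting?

f ≈ 279 N (up the incline)

Normal force: N = m g cos θ = 89 × 9.81 × cos 42° = 648.8 N.
For equilibrium along the incline the friction force must supply f = m g sin θ + P = 584.2 + 211 = 795.2 N (positive meaning up-slope).
Static friction can supply at most μ_s N = 317.9 N.
Since |795.2| > 317.9 N, static friction cannot hold it; the casting slides down the incline and kinetic friction applies: f = μ_k N = 0.43 × 648.8 = 279 N.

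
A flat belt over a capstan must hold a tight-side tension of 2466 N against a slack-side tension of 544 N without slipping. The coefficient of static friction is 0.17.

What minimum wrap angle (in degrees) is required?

β_min ≈ 509°

T₂/T₁ = e^{μβ} → β = ln(T₂/T₁)/μ.
β = ln(2466/544)/0.17 = 1.511/0.17 = 8.891 rad.
In degrees: β = 8.891 × 180/π = 509°.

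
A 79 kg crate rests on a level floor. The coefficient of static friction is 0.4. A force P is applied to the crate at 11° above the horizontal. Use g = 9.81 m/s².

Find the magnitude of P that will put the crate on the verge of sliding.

P ≈ 293 N

N = m g − P sin α (the pull lifts the crate).
At impending slip, P cos α = μ_s N = μ_s (m g − P sin α).
Solving: P (cos α + μ_s sin α) = μ_s m g → P = 0.4×775/(cos 11° + 0.4 sin 11°) = 310/1.058 = 293 N.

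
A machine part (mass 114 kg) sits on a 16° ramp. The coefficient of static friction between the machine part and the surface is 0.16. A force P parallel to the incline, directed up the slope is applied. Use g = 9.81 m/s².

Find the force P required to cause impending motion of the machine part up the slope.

At impending motion up the slope, friction acts down-slope at its limit: f = μ_s N.
P is parallel to the surface, so N = m g cos θ = 1080 N.
Along the incline: P = m g sin θ + μ_s N = 308 + 0.16×1080 = 480 N.

P ≈ 480 N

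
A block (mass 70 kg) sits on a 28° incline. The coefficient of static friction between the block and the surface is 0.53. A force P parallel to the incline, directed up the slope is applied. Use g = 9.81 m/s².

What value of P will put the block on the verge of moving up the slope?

At impending motion up the slope, friction acts down-slope at its limit: f = μ_s N.
P is parallel to the surface, so N = m g cos θ = 606 N.
Along the incline: P = m g sin θ + μ_s N = 322 + 0.53×606 = 644 N.

P ≈ 644 N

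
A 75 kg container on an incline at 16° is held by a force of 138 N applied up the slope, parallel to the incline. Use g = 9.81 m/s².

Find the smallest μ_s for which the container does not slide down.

μ_s,min ≈ 0.0916

N = m g cos θ = 707.2 N.
Friction must make up the shortfall along the incline: f = m g sin θ − P = 202.8 − 138 = 64.8 N.
At the threshold f = μ_s N, so μ_s,min = 64.8/707.2 = 0.0916.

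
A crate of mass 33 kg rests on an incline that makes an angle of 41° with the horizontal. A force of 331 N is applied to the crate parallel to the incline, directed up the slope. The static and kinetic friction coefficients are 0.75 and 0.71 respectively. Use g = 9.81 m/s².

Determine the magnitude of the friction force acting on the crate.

f ≈ 119 N (down the incline)

The normal reaction is N = m g cos θ = 244.3 N.
For equilibrium along the incline the friction force must supply f = m g sin θ − P = 212.4 − 331 = -118.6 N (positive meaning up-slope).
Static friction can supply at most μ_s N = 183.2 N.
Since |-118.6| ≤ 183.2 N, static friction is sufficient; f equals the required value, not μ_s N.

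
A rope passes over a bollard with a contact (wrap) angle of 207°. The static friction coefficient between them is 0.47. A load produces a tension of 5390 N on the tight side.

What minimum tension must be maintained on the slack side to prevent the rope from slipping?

Capstan equation at impending slip: T_tight/T_slack = e^{μβ}.
β = 207° = 3.613 rad; e^{μβ} = e^{0.47×3.613} = 5.463.
T_slack = T_tight / e^{μβ} = 5390 / 5.463 = 987 N.

T_min ≈ 987 N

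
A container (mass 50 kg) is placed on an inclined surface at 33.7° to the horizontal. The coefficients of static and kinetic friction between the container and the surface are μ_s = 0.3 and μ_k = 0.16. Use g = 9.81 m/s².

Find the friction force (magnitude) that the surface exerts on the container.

Perpendicular to the surface, N = m g cos θ = 50·9.81·cos 33.7° = 408.1 N.
Along the slope the weight component is m g sin θ = 272.2 N; friction must supply exactly this, acting up-slope.
Maximum static friction available: μ_s N = 0.3 × 408.1 = 122.4 N.
Since |272.2| > 122.4 N, static friction cannot hold it; the container slides down the incline and kinetic friction applies: f = μ_k N = 0.16 × 408.1 = 65.3 N.

f ≈ 65.3 N (up the incline)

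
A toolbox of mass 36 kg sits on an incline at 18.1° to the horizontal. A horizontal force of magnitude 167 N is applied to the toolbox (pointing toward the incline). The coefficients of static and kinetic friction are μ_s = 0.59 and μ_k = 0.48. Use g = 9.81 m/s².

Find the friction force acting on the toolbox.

The horizontal push has a component P sin θ into the surface, so N = m g cos θ + P sin θ = 335.7 + 51.88 = 387.6 N.
Parallel to the incline: P cos θ − m g sin θ = 158.7 − 109.7 = 49.02 N; the friction needed to balance this is 49.02 N acting down the slope.
Maximum static friction: μ_s N = 0.59 × 387.6 = 228.7 N.
Since 49.02 N is within the 228.7 N limit, the toolbox stays put and friction is exactly 49 N.

f ≈ 49 N (down the incline)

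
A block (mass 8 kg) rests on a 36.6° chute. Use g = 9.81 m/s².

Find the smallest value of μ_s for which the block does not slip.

μ_s,min ≈ 0.743

At the slip threshold m g sin θ = μ_s m g cos θ, so μ_s,min = tan θ.
μ_s,min = tan 36.6° = 0.743.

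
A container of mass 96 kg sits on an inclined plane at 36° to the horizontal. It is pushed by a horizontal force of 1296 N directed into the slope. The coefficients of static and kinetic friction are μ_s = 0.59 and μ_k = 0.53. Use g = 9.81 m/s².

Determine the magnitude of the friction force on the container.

The horizontal push has a component P sin θ into the surface, so N = m g cos θ + P sin θ = 761.9 + 761.8 = 1524 N.
Parallel to the incline: P cos θ − m g sin θ = 1048 − 553.6 = 494.9 N; the friction needed to balance this is 494.9 N acting down the slope.
Maximum static friction: μ_s N = 0.59 × 1524 = 899 N.
Since 494.9 N is within the 899 N limit, the container stays put and friction is exactly 495 N.

f ≈ 495 N (down the incline)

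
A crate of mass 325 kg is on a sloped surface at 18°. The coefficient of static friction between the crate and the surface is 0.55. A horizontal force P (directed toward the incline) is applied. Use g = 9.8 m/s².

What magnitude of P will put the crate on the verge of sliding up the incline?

P ≈ 3390 N

At impending motion up the slope, friction acts down-slope at its limit: f = μ_s N.
Perpendicular to the incline: N = m g cos θ + P sin θ.
Along the incline: P cos θ = m g sin θ + μ_s N = m g sin θ + μ_s (m g cos θ + P sin θ).
Solving, P (cos θ − μ_s sin θ) = m g (sin θ + μ_s cos θ), so P = 325×9.8×(sin 18° + 0.55 cos 18°)/(cos 18° − 0.55 sin 18°) = 3190×0.8321/0.7811 = 3390 N.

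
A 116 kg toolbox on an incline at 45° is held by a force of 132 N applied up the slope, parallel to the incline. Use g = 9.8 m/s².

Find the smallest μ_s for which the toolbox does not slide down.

μ_s,min ≈ 0.836

N = m g cos θ = 803.8 N.
Friction must make up the shortfall along the incline: f = m g sin θ − P = 803.8 − 132 = 671.8 N.
At the threshold f = μ_s N, so μ_s,min = 671.8/803.8 = 0.836.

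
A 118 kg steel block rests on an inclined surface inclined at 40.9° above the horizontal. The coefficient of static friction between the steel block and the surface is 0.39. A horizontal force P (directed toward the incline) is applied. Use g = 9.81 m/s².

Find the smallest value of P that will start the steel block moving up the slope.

At impending motion up the slope, friction acts down-slope at its limit: f = μ_s N.
Perpendicular to the incline: N = m g cos θ + P sin θ.
Along the incline: P cos θ = m g sin θ + μ_s N = m g sin θ + μ_s (m g cos θ + P sin θ).
Solving, P (cos θ − μ_s sin θ) = m g (sin θ + μ_s cos θ), so P = 118×9.81×(sin 40.9° + 0.39 cos 40.9°)/(cos 40.9° − 0.39 sin 40.9°) = 1160×0.9495/0.5005 = 2200 N.

P ≈ 2200 N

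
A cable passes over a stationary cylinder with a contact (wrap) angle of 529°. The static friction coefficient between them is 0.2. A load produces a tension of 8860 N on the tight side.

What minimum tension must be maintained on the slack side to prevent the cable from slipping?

Capstan equation at impending slip: T_tight/T_slack = e^{μβ}.
β = 529° = 9.233 rad; e^{μβ} = e^{0.2×9.233} = 6.338.
T_slack = T_tight / e^{μβ} = 8860 / 6.338 = 1400 N.

T_min ≈ 1400 N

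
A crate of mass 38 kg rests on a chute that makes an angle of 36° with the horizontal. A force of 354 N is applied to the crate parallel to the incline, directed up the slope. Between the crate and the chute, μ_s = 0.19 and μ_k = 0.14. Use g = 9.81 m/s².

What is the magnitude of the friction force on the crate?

f ≈ 42.2 N (down the incline)

Normal force: N = m g cos θ = 38 × 9.81 × cos 36° = 301.6 N.
Parallel to the incline, ΣF = 0 gives f = m g sin θ − P = 219.1 − 354 = -134.9 N (up-slope positive).
Maximum static friction available: μ_s N = 0.19 × 301.6 = 57.3 N.
|-134.9| exceeds 57.3 N, so the crate slips up-slope; friction is kinetic, f = μ_k N = 0.14×301.6 = 42.2 N.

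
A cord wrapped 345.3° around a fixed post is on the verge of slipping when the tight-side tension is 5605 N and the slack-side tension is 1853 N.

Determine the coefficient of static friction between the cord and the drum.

μ ≈ 0.184

T₂/T₁ = e^{μβ} → μ = ln(T₂/T₁)/β.
β = 345.3° = 6.027 rad.
μ = ln(5605/1853)/6.027 = ln(3.025)/6.027 = 0.184.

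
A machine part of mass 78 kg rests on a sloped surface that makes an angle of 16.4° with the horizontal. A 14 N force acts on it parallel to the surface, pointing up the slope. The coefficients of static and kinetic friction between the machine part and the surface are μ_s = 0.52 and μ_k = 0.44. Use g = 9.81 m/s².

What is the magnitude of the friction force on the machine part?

f ≈ 202 N (up the incline)

Perpendicular to the surface, N = m g cos θ = 78·9.81·cos 16.4° = 734 N.
For equilibrium along the incline the friction force must supply f = m g sin θ − P = 216 − 14 = 202 N (positive meaning up-slope).
Maximum static friction available: μ_s N = 0.52 × 734 = 381.7 N.
Since |202| ≤ 381.7 N, the machine part remains in static equilibrium and friction takes exactly the required value.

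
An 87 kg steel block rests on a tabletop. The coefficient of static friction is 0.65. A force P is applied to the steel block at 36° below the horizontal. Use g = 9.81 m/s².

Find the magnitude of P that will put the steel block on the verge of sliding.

N = m g + P sin α (the push presses the steel block into the tabletop).
At impending slip, P cos α = μ_s N = μ_s (m g + P sin α).
Solving: P (cos α − μ_s sin α) = μ_s m g → P = 0.65×853/(cos 36° − 0.65 sin 36°) = 555/0.427 = 1300 N.

P ≈ 1300 N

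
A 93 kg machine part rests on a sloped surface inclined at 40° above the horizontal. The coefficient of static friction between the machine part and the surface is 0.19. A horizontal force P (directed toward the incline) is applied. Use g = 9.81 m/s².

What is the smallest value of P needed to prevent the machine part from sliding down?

The machine part tends to slide down (tan θ > μ_s), so at the point of impending slip friction acts up-slope at its limit: f = μ_s N.
Perpendicular to the incline: N = m g cos θ + P sin θ.
Along the incline: P cos θ + μ_s N = m g sin θ, i.e. P cos θ + μ_s (m g cos θ + P sin θ) = m g sin θ.
Solving, P (cos θ + μ_s sin θ) = m g (sin θ − μ_s cos θ), so P = 912×0.4972/0.8882 = 511 N.

P_min ≈ 511 N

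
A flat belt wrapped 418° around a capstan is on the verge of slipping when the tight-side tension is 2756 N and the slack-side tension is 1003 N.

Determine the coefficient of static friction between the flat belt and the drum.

μ ≈ 0.139

T₂/T₁ = e^{μβ} → μ = ln(T₂/T₁)/β.
β = 418° = 7.295 rad.
μ = ln(2756/1003)/7.295 = ln(2.748)/7.295 = 0.139.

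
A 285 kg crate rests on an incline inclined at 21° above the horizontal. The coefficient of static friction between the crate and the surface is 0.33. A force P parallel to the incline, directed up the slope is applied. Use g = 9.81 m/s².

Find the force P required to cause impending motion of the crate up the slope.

P ≈ 1860 N

At impending motion up the slope, friction acts down-slope at its limit: f = μ_s N.
P is parallel to the surface, so N = m g cos θ = 2610 N.
Along the incline: P = m g sin θ + μ_s N = 1000 + 0.33×2610 = 1860 N.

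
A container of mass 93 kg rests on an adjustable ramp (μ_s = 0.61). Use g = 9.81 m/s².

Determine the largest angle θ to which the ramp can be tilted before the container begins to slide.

At the slip threshold, m g sin θ = μ_s · m g cos θ, so tan θ = μ_s.
θ_max = arctan(0.61) = 31.4°.

θ_max ≈ 31.4°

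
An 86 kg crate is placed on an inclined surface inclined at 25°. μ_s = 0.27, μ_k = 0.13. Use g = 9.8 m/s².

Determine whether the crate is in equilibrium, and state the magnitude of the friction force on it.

f ≈ 99.3 N

N = m g cos θ = 764 N.
Down-slope weight component: m g sin θ = 356 N.
μ_s N = 206 N.
356 > 206 N, so it slides; kinetic friction f = μ_k N = 0.13×764 = 99.3 N.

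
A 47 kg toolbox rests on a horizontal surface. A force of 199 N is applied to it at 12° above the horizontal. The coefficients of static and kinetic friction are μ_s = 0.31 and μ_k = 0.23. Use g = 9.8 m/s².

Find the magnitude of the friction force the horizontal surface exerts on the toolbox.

N = m g − P sin α = 460.6 − 199×sin 12° = 419.2 N.
For equilibrium, f = P cos α = 199×cos 12° = 194.7 N.
The static-friction limit is μ_s N = 130 N.
The required friction exceeds μ_s N, so the toolbox moves and f = μ_k N = 96.4 N.

f ≈ 96.4 N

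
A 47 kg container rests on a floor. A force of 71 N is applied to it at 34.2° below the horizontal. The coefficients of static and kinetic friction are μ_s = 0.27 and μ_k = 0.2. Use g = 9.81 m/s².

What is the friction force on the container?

N = m g + P sin α = 461.1 + 71×sin 34.2° = 501 N.
The horizontal driving force is P cos α = 58.72 N, so equilibrium needs friction f = 58.72 N.
μ_s N = 0.27 × 501 = 135.3 N.
58.72 ≤ 135.3 N → static; friction equals the required 58.7 N.

f ≈ 58.7 N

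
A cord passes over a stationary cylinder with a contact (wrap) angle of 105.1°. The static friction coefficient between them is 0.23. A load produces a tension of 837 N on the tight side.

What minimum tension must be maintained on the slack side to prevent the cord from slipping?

Capstan equation at impending slip: T_tight/T_slack = e^{μβ}.
β = 105.1° = 1.834 rad; e^{μβ} = e^{0.23×1.834} = 1.525.
T_slack = T_tight / e^{μβ} = 837 / 1.525 = 549 N.

T_min ≈ 549 N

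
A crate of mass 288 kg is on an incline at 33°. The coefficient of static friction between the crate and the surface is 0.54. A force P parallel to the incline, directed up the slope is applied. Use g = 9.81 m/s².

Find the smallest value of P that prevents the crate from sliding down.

P_min ≈ 259 N

The crate tends to slide down (tan θ > μ_s), so at the point of impending slip friction acts up-slope at its limit: f = μ_s N.
P is parallel to the surface, so N = m g cos θ = 2370 N.
Along the incline: P + μ_s N = m g sin θ, so P = 1540 − 0.54×2370 = 259 N.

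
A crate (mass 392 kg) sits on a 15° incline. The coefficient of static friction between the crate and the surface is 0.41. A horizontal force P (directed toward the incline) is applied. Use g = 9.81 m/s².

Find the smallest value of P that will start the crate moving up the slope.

P ≈ 2930 N

At impending motion up the slope, friction acts down-slope at its limit: f = μ_s N.
Perpendicular to the incline: N = m g cos θ + P sin θ.
Along the incline: P cos θ = m g sin θ + μ_s N = m g sin θ + μ_s (m g cos θ + P sin θ).
Solving, P (cos θ − μ_s sin θ) = m g (sin θ + μ_s cos θ), so P = 392×9.81×(sin 15° + 0.41 cos 15°)/(cos 15° − 0.41 sin 15°) = 3850×0.6548/0.8598 = 2930 N.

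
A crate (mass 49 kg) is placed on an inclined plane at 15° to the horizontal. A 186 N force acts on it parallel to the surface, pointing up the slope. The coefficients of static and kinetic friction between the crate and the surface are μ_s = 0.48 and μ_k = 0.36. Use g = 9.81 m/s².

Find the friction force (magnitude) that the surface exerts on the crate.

Perpendicular to the surface, N = m g cos θ = 49·9.81·cos 15° = 464.3 N.
For equilibrium along the incline the friction force must supply f = m g sin θ − P = 124.4 − 186 = -61.59 N (positive meaning up-slope).
Maximum static friction available: μ_s N = 0.48 × 464.3 = 222.9 N.
Since |-61.59| ≤ 222.9 N, the crate remains in static equilibrium and friction takes exactly the required value.

f ≈ 61.6 N (down the incline)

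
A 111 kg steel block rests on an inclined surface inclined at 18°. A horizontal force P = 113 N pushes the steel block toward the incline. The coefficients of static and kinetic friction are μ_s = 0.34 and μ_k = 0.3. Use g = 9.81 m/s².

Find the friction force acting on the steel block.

f ≈ 229 N (up the incline)

Normal direction: N = m g cos θ + P sin θ = 1071 N.
Along the incline, the net driving force (taking up-slope positive) is P cos θ − m g sin θ = 107.5 − 336.5 = -229 N, so equilibrium requires friction f = 229 N (up-slope).
The limit of static friction is μ_s N = 364 N.
Since 229 N is within the 364 N limit, the steel block stays put and friction is exactly 229 N.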